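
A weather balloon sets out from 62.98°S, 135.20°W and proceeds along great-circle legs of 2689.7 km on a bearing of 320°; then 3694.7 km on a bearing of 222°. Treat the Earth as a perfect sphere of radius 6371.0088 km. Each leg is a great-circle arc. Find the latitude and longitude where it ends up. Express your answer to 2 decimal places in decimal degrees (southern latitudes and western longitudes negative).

Apply the spherical direct solution leg by leg, carrying full precision between legs.
Leg 1: from (-62.98°, -135.20°), δ = 2689.7/6371.0088 = 0.422178 rad, θ = 320° → φ = -42.07°, λ = -155.98°.
Leg 2: from (-42.07°, -155.98°), δ = 3694.7/6371.0088 = 0.579924 rad, θ = 222° → φ = -59.63°, λ = 157.53°.

latitude -59.63°, longitude 157.53°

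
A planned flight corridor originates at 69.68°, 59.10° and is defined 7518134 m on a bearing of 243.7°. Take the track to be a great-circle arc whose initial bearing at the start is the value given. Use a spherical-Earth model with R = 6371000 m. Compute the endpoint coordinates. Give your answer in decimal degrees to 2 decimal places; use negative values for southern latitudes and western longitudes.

δ = 7518134/6371000 = 1.180056 rad (67.6122°).
With φ₁ = 69.68° = 1.216145 rad and θ = 243.7° = 4.253367 rad:
Applying the spherical law of cosines for sides, sin φ₂ = sin φ₁ cos δ + cos φ₁ sin δ cos θ = 0.214906, so φ₂ = 12.41°.
Then Δλ = atan2(-0.287852, 0.179342) = -1.013611 rad, from sin θ sin δ cos φ₁ over cos δ − sin φ₁ sin φ₂.
λ₂ = 59.10° + -58.08° = 1.02°.

latitude 12.41°, longitude 1.02°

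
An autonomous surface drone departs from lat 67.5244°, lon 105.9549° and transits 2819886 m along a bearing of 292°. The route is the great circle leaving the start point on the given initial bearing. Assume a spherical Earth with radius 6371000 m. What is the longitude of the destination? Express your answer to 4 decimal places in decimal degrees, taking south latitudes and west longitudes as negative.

longitude 42.3623°

δ = 2819886/6371000 = 0.442613 rad (25.3598°).
Converting: φ₁ = 1.178523 rad, θ = 5.096361 rad.
Applying the spherical law of cosines for sides, sin φ₂ = sin φ₁ cos δ + cos φ₁ sin δ cos θ = 0.896334, so φ₂ = 63.6803°.
For the longitude increment, Δλ = atan2( sin θ sin δ cos φ₁, cos δ − sin φ₁ sin φ₂ ) = atan2(-0.151813, 0.075385) = -63.5926°.
Hence λ₂ = 105.9549° + -63.5926° = 42.3623°.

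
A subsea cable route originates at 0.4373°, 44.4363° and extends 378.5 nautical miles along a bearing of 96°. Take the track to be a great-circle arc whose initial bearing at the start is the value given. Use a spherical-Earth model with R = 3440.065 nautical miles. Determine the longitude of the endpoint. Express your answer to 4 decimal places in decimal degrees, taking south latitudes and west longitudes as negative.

Angular distance δ = d/R = 378.5 / 3440.065 = 0.110027 rad.
Converting: φ₁ = 0.007632 rad, θ = 1.675516 rad.
Destination latitude: φ₂ = arcsin( sin φ₁ cos δ + cos φ₁ sin δ cos θ ) = arcsin(-0.003891) = -0.2230°.
For the longitude increment, Δλ = atan2( sin θ sin δ cos φ₁, cos δ − sin φ₁ sin φ₂ ) = atan2(0.109200, 0.993983) = 6.2695°.
Hence λ₂ = 44.4363° + 6.2695° = 50.7058°.

longitude 50.7058°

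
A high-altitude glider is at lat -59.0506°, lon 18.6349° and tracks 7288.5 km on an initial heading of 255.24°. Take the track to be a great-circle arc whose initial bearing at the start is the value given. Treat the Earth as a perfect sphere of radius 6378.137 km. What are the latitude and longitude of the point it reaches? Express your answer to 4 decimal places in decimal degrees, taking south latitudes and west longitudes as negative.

Angular distance δ = d/R = 7288.5 / 6378.137 = 1.142732 rad.
Start latitude φ₁ = -1.030627 rad; initial bearing θ = 4.454778 rad.
Destination latitude: φ₂ = arcsin( sin φ₁ cos δ + cos φ₁ sin δ cos θ ) = arcsin(-0.475210) = -28.3730°.
Δλ = atan2( sin θ sin δ cos φ₁ , cos δ − sin φ₁ sin φ₂ ) = atan2(-0.452439, 0.007561) = -1.554087 rad = -89.0426°.
λ₂ = 18.6349° + -89.0426° = -70.4077°.

latitude -28.3730°, longitude -70.4077°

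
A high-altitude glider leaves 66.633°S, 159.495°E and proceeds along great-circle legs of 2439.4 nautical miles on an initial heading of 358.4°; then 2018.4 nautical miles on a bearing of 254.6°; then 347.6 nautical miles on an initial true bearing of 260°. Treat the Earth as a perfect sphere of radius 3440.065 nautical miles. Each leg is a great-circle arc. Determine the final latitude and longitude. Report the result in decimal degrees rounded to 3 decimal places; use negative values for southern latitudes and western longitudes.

latitude -30.663°, longitude 113.734°

Apply the spherical direct solution leg by leg, carrying full precision between legs.
Leg 1: from (-66.633°, 159.495°), δ = 2439.4/3440.065 = 0.709115 rad, θ = 358.4° → φ = -26.010°, λ = 158.336°.
Leg 2: from (-26.010°, 158.336°), δ = 2018.4/3440.065 = 0.586733 rad, θ = 254.6° → φ = -29.823°, λ = 120.366°.
Leg 3: from (-29.823°, 120.366°), δ = 347.6/3440.065 = 0.101045 rad, θ = 260° → φ = -30.663°, λ = 113.734°.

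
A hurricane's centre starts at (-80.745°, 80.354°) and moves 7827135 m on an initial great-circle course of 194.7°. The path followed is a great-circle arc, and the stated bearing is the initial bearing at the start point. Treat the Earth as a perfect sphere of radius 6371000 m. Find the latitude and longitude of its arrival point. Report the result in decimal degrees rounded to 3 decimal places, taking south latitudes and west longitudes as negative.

Central angle δ = d/R = 1.228557 rad.
With φ₁ = -80.745° = -1.409266 rad and θ = 194.7° = 3.398156 rad:
Destination latitude: φ₂ = arcsin( sin φ₁ cos δ + cos φ₁ sin δ cos θ ) = arcsin(-0.477771) = -28.540°.
Δλ = atan2( sin θ sin δ cos φ₁ , cos δ − sin φ₁ sin φ₂ ) = atan2(-0.038445, -0.135954) = -2.866011 rad = -164.210°.
Hence λ₂ = 80.354° + -164.210° = -83.856°.

latitude -28.540°, longitude -83.856°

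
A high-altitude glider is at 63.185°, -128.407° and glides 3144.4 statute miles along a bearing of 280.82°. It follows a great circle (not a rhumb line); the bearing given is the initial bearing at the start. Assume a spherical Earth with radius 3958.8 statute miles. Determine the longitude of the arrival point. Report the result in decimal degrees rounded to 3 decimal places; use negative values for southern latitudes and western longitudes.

Central angle δ = d/R = 0.794281 rad.
With φ₁ = 63.185° = 1.102786 rad and θ = 280.82° = 4.901234 rad:
Destination latitude: φ₂ = arcsin( sin φ₁ cos δ + cos φ₁ sin δ cos θ ) = arcsin(0.685850) = 43.302°.
Then Δλ = atan2(-0.316084, 0.088699) = -1.297214 rad, from sin θ sin δ cos φ₁ over cos δ − sin φ₁ sin φ₂.
λ₂ = -128.407° + -74.325° = -202.732°, normalized to (−180°, 180°] → 157.268°.

longitude 157.268°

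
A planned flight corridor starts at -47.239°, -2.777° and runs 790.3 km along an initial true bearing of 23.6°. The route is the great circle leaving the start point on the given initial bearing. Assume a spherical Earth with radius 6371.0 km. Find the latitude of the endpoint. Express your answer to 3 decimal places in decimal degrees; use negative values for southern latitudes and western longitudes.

latitude -40.660°

Central angle δ = d/R = 0.124046 rad.
Converting: φ₁ = -0.824476 rad, θ = 0.411898 rad.
Destination latitude: φ₂ = arcsin( sin φ₁ cos δ + cos φ₁ sin δ cos θ ) = arcsin(-0.651572) = -40.660°.
For the longitude increment, Δλ = atan2( sin θ sin δ cos φ₁, cos δ − sin φ₁ sin φ₂ ) = atan2(0.033631, 0.513937) = 3.744°.
Hence λ₂ = -2.777° + 3.744° = 0.967°.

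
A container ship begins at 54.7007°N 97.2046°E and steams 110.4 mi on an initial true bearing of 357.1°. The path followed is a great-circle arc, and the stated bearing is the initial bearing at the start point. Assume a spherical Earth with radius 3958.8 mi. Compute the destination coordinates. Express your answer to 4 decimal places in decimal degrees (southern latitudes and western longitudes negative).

The arc subtends δ = 110.4/3958.8 = 0.027887 rad at the centre.
With φ₁ = 54.7007° = 0.954707 rad and θ = 357.1° = 6.232571 rad:
sin φ₂ = sin φ₁ cos δ + cos φ₁ sin δ cos θ = (0.816145)(0.999611) + (0.577848)(0.027884)(0.998719) = 0.831919
φ₂ = asin(0.831919) = 0.982557 rad = 56.2964°.
Δλ = atan2( sin θ sin δ cos φ₁ , cos δ − sin φ₁ sin φ₂ ) = atan2(-0.000815, 0.320645) = -0.002542 rad = -0.1457°.
λ₂ = 97.2046° + -0.1457° = 97.0589°.

latitude 56.2964°, longitude 97.0589°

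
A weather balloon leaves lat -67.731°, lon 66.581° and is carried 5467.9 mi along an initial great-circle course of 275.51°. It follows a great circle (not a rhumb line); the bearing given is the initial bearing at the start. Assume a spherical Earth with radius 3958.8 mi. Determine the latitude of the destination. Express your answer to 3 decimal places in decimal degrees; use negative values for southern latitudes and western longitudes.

latitude -7.971°

δ = 5467.9/3958.8 = 1.381201 rad (79.1370°).
Start latitude φ₁ = -1.182129 rad; initial bearing θ = 4.808557 rad.
Destination latitude: φ₂ = arcsin( sin φ₁ cos δ + cos φ₁ sin δ cos θ ) = arcsin(-0.138670) = -7.971°.
Δλ = atan2( sin θ sin δ cos φ₁ , cos δ − sin φ₁ sin φ₂ ) = atan2(-0.370445, 0.060134) = -1.409871 rad = -80.780°.
λ₂ = 66.581° + -80.780° = -14.199°.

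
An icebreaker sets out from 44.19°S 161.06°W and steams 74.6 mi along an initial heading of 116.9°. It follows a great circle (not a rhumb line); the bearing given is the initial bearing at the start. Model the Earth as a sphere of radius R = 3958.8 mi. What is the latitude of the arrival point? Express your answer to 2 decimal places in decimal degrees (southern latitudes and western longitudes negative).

latitude -44.67°

δ = 74.6/3958.8 = 0.018844 rad (1.0797°).
Converting: φ₁ = -0.771261 rad, θ = 2.040290 rad.
sin φ₂ = sin φ₁ cos δ + cos φ₁ sin δ cos θ = (-0.697040)(0.999822) + (0.717032)(0.018843)(-0.452435) = -0.703029
φ₂ = asin(-0.703029) = -0.779648 rad = -44.67°.
Δλ = atan2( sin θ sin δ cos φ₁ , cos δ − sin φ₁ sin φ₂ ) = atan2(0.012049, 0.509783) = 0.023631 rad = 1.35°.
λ₂ = λ₁ + Δλ = -159.71°.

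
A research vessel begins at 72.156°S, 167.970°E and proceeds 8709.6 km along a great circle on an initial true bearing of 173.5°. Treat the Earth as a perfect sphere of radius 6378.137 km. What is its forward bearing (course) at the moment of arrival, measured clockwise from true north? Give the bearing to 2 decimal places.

The arc subtends δ = 8709.6/6378.137 = 1.365540 rad at the centre.
Start latitude φ₁ = -1.259360 rad; initial bearing θ = 3.028146 rad.
Applying the spherical law of cosines for sides, sin φ₂ = sin φ₁ cos δ + cos φ₁ sin δ cos θ = -0.492079, so φ₂ = -29.477°.
Then Δλ = atan2(0.033960, -0.264589) = 3.013940 rad, from sin θ sin δ cos φ₁ over cos δ − sin φ₁ sin φ₂.
λ₂ = 167.970° + 172.686° = 340.656°, normalized to (−180°, 180°] → -19.344°.
The forward bearing on arrival equals the back-azimuth from the destination plus 180°.
Back-azimuth from P₂ (-29.48°, -19.34°) to P₁ (-72.16°, 167.97°), with Δλ' = λ₁ − λ₂ = 187.31°: atan2( sin Δλ' cos φ₁ , cos φ₂ sin φ₁ − sin φ₂ cos φ₁ cos Δλ' ) = 182.28°.
Final bearing = (182.28° + 180°) mod 360° = 2.28°.

final bearing 2.28°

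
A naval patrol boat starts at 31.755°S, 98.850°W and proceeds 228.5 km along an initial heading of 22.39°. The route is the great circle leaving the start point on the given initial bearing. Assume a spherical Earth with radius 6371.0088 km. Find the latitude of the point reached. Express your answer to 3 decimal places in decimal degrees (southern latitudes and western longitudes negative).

latitude -29.852°

The arc subtends δ = 228.5/6371.0088 = 0.035866 rad at the centre.
With φ₁ = -31.755° = -0.554229 rad and θ = 22.39° = 0.390779 rad:
Applying the spherical law of cosines for sides, sin φ₂ = sin φ₁ cos δ + cos φ₁ sin δ cos θ = -0.497758, so φ₂ = -29.852°.
For the longitude increment, Δλ = atan2( sin θ sin δ cos φ₁, cos δ − sin φ₁ sin φ₂ ) = atan2(0.011614, 0.737393) = 0.902°.
λ₂ = -98.850° + 0.902° = -97.948°.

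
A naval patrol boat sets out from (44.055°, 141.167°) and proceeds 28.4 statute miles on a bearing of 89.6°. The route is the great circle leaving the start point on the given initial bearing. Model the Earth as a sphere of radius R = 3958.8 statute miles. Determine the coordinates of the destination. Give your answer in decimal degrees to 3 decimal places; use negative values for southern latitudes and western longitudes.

latitude 44.056°, longitude 141.739°

δ = 28.4/3958.8 = 0.007174 rad (0.4110°).
Converting: φ₁ = 0.768905 rad, θ = 1.563815 rad.
Destination latitude: φ₂ = arcsin( sin φ₁ cos δ + cos φ₁ sin δ cos θ ) = arcsin(0.695367) = 44.056°.
Δλ = atan2( sin θ sin δ cos φ₁ , cos δ − sin φ₁ sin φ₂ ) = atan2(0.005156, 0.516452) = 0.009982 rad = 0.572°.
Hence λ₂ = 141.167° + 0.572° = 141.739°.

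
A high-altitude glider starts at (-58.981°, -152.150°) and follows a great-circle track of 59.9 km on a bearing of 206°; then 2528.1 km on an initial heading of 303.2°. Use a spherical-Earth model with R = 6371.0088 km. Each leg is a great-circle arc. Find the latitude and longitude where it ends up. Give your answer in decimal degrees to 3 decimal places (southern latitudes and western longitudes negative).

latitude -43.383°, longitude -179.036°

Apply the spherical direct solution leg by leg, carrying full precision between legs.
Leg 1: from (-58.981°, -152.150°), δ = 59.9/6371.0088 = 0.009402 rad, θ = 206° → φ = -59.464°, λ = -152.615°.
Leg 2: from (-59.464°, -152.615°), δ = 2528.1/6371.0088 = 0.396813 rad, θ = 303.2° → φ = -43.383°, λ = -179.036°.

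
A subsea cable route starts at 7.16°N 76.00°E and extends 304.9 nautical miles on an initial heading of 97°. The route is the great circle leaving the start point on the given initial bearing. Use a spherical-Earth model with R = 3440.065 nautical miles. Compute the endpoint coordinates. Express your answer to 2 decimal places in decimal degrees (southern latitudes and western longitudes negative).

The arc subtends δ = 304.9/3440.065 = 0.088632 rad at the centre.
Start latitude φ₁ = 0.124966 rad; initial bearing θ = 1.692969 rad.
Destination latitude: φ₂ = arcsin( sin φ₁ cos δ + cos φ₁ sin δ cos θ ) = arcsin(0.113448) = 6.51°.
Δλ = atan2( sin θ sin δ cos φ₁ , cos δ − sin φ₁ sin φ₂ ) = atan2(0.087171, 0.981935) = 0.088543 rad = 5.07°.
Hence λ₂ = 76.00° + 5.07° = 81.07°.

latitude 6.51°, longitude 81.07°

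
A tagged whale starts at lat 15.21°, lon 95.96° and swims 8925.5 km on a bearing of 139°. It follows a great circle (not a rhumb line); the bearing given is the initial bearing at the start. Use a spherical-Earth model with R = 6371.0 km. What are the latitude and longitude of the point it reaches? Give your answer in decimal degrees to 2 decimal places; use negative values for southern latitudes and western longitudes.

The arc subtends δ = 8925.5/6371 = 1.400957 rad at the centre.
Start latitude φ₁ = 0.265465 rad; initial bearing θ = 2.426008 rad.
Destination latitude: φ₂ = arcsin( sin φ₁ cos δ + cos φ₁ sin δ cos θ ) = arcsin(-0.673450) = -42.33°.
Then Δλ = atan2(0.623969, 0.345708) = 1.064851 rad, from sin θ sin δ cos φ₁ over cos δ − sin φ₁ sin φ₂.
λ₂ = λ₁ + Δλ = 156.97°.

latitude -42.33°, longitude 156.97°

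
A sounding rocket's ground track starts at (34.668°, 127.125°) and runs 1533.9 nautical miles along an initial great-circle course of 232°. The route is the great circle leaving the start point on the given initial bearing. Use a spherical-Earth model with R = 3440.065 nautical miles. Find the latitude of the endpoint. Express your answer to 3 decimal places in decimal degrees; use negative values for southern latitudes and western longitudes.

latitude 17.147°

δ = 1533.9/3440.065 = 0.445893 rad (25.5478°).
Converting: φ₁ = 0.605071 rad, θ = 4.049164 rad.
Destination latitude: φ₂ = arcsin( sin φ₁ cos δ + cos φ₁ sin δ cos θ ) = arcsin(0.294831) = 17.147°.
For the longitude increment, Δλ = atan2( sin θ sin δ cos φ₁, cos δ − sin φ₁ sin φ₂ ) = atan2(-0.279506, 0.734520) = -20.833°.
λ₂ = λ₁ + Δλ = 106.292°.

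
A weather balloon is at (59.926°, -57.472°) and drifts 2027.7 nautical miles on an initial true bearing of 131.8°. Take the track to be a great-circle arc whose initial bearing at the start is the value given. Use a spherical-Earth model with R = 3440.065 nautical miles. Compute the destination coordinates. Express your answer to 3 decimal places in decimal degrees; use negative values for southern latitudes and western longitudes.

latitude 32.254°, longitude -28.130°

Angular distance δ = d/R = 2027.7 / 3440.065 = 0.589437 rad.
Converting: φ₁ = 1.045906 rad, θ = 2.300344 rad.
Destination latitude: φ₂ = arcsin( sin φ₁ cos δ + cos φ₁ sin δ cos θ ) = arcsin(0.533675) = 32.254°.
Δλ = atan2( sin θ sin δ cos φ₁ , cos δ − sin φ₁ sin φ₂ ) = atan2(0.207666, 0.369423) = 0.512113 rad = 29.342°.
λ₂ = λ₁ + Δλ = -28.130°.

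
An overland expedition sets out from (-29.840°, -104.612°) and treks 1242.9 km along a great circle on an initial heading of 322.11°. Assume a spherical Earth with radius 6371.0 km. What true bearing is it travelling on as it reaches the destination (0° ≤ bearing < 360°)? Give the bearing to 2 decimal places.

final bearing 325.25°

δ = 1242.9/6371 = 0.195087 rad (11.1777°).
Start latitude φ₁ = -0.520806 rad; initial bearing θ = 5.621880 rad.
sin φ₂ = sin φ₁ cos δ + cos φ₁ sin δ cos θ = (-0.497580)(0.981031) + (0.867418)(0.193852)(0.789191) = -0.355438
φ₂ = asin(-0.355438) = -0.363382 rad = -20.820°.
For the longitude increment, Δλ = atan2( sin θ sin δ cos φ₁, cos δ − sin φ₁ sin φ₂ ) = atan2(-0.103269, 0.804172) = -7.318°.
λ₂ = λ₁ + Δλ = -111.930°.
The forward bearing on arrival equals the back-azimuth from the destination plus 180°.
Back-azimuth from P₂ (-20.82°, -111.93°) to P₁ (-29.84°, -104.61°), with Δλ' = λ₁ − λ₂ = 7.32°: atan2( sin Δλ' cos φ₁ , cos φ₂ sin φ₁ − sin φ₂ cos φ₁ cos Δλ' ) = 145.25°.
Final bearing = (145.25° + 180°) mod 360° = 325.25°.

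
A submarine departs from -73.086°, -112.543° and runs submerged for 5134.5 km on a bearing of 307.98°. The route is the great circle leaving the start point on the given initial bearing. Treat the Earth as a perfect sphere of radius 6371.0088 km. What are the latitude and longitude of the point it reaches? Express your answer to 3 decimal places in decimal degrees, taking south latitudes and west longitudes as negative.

latitude -32.231°, longitude -154.785°

The arc subtends δ = 5134.5/6371.0088 = 0.805916 rad at the centre.
Start latitude φ₁ = -1.275591 rad; initial bearing θ = 5.375265 rad.
Applying the spherical law of cosines for sides, sin φ₂ = sin φ₁ cos δ + cos φ₁ sin δ cos θ = -0.533327, so φ₂ = -32.231°.
Δλ = atan2( sin θ sin δ cos φ₁ , cos δ − sin φ₁ sin φ₂ ) = atan2(-0.165449, 0.182194) = -0.737268 rad = -42.242°.
Hence λ₂ = -112.543° + -42.242° = -154.785°.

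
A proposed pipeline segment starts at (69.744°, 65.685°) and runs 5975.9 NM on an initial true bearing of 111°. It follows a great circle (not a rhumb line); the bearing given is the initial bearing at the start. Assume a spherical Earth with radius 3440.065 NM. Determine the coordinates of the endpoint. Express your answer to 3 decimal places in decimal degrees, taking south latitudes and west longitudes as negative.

latitude -16.123°, longitude 139.098°

Central angle δ = d/R = 1.737147 rad.
Start latitude φ₁ = 1.217262 rad; initial bearing θ = 1.937315 rad.
sin φ₂ = sin φ₁ cos δ + cos φ₁ sin δ cos θ = (0.938155)(-0.165585) + (0.346215)(0.986196)(-0.358368) = -0.277704
φ₂ = asin(-0.277704) = -0.281403 rad = -16.123°.
Δλ = atan2( sin θ sin δ cos φ₁ , cos δ − sin φ₁ sin φ₂ ) = atan2(0.318758, 0.094945) = 1.281306 rad = 73.413°.
Hence λ₂ = 65.685° + 73.413° = 139.098°.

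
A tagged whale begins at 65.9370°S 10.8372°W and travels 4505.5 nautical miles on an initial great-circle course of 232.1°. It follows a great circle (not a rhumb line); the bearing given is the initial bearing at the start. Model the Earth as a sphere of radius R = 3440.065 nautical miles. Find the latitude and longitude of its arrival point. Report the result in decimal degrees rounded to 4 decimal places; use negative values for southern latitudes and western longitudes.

The arc subtends δ = 4505.5/3440.065 = 1.309714 rad at the centre.
Converting: φ₁ = -1.150818 rad, θ = 4.050909 rad.
sin φ₂ = sin φ₁ cos δ + cos φ₁ sin δ cos θ = (-0.913098)(0.258127) + (0.407741)(0.966111)(-0.614285) = -0.477676
φ₂ = asin(-0.477676) = -0.498007 rad = -28.5337°.
Δλ = atan2( sin θ sin δ cos φ₁ , cos δ − sin φ₁ sin φ₂ ) = atan2(-0.310838, -0.178038) = -2.090951 rad = -119.8027°.
λ₂ = -10.8372° + -119.8027° = -130.6399°.

latitude -28.5337°, longitude -130.6399°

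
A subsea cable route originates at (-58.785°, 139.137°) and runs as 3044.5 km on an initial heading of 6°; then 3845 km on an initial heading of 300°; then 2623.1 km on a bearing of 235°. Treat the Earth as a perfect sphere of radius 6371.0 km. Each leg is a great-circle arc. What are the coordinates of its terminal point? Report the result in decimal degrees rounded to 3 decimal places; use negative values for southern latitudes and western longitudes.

latitude -23.444°, longitude 91.404°

Apply the spherical direct solution leg by leg, carrying full precision between legs.
Leg 1: from (-58.785°, 139.137°), δ = 3044.5/6371 = 0.477868 rad, θ = 6° → φ = -31.493°, λ = 142.369°.
Leg 2: from (-31.493°, 142.369°), δ = 3845/6371 = 0.603516 rad, θ = 300° → φ = -10.844°, λ = 112.340°.
Leg 3: from (-10.844°, 112.340°), δ = 2623.1/6371 = 0.411725 rad, θ = 235° → φ = -23.444°, λ = 91.404°.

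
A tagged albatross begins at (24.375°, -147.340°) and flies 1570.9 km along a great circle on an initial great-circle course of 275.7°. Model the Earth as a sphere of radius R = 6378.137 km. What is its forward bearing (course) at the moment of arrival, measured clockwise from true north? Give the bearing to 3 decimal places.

final bearing 269.185°

Central angle δ = d/R = 0.246294 rad.
Start latitude φ₁ = 0.425424 rad; initial bearing θ = 4.811873 rad.
Applying the spherical law of cosines for sides, sin φ₂ = sin φ₁ cos δ + cos φ₁ sin δ cos θ = 0.422309, so φ₂ = 24.980°.
Then Δλ = atan2(-0.220981, 0.795532) = -0.270947 rad, from sin θ sin δ cos φ₁ over cos δ − sin φ₁ sin φ₂.
λ₂ = -147.340° + -15.524° = -162.864°.
The forward bearing on arrival equals the back-azimuth from the destination plus 180°.
Back-azimuth from P₂ (24.980°, -162.864°) to P₁ (24.375°, -147.340°), with Δλ' = λ₁ − λ₂ = 15.524°: atan2( sin Δλ' cos φ₁ , cos φ₂ sin φ₁ − sin φ₂ cos φ₁ cos Δλ' ) = 89.185°.
Final bearing = (89.185° + 180°) mod 360° = 269.185°.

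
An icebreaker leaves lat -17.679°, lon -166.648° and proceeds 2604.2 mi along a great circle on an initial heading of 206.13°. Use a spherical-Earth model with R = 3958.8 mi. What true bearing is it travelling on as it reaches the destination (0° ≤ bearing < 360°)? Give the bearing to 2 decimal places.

The arc subtends δ = 2604.2/3958.8 = 0.657826 rad at the centre.
Converting: φ₁ = -0.308557 rad, θ = 3.597647 rad.
sin φ₂ = sin φ₁ cos δ + cos φ₁ sin δ cos θ = (-0.303684)(0.791324) + (0.952773)(0.611398)(-0.897797) = -0.763300
φ₂ = asin(-0.763300) = -0.868405 rad = -49.756°.
Then Δλ = atan2(-0.256549, 0.559522) = -0.429912 rad, from sin θ sin δ cos φ₁ over cos δ − sin φ₁ sin φ₂.
λ₂ = -166.648° + -24.632° = -191.280°, normalized to (−180°, 180°] → 168.720°.
The forward bearing on arrival equals the back-azimuth from the destination plus 180°.
Back-azimuth from P₂ (-49.76°, 168.72°) to P₁ (-17.68°, -166.65°), with Δλ' = λ₁ − λ₂ = -335.37°: atan2( sin Δλ' cos φ₁ , cos φ₂ sin φ₁ − sin φ₂ cos φ₁ cos Δλ' ) = 40.50°.
Final bearing = (40.50° + 180°) mod 360° = 220.50°.

final bearing 220.50°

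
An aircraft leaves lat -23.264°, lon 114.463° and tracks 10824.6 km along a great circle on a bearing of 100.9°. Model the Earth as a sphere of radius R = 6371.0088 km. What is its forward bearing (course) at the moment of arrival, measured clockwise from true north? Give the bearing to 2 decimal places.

final bearing 65.35°

Central angle δ = d/R = 1.699040 rad.
Start latitude φ₁ = -0.406033 rad; initial bearing θ = 1.761037 rad.
Destination latitude: φ₂ = arcsin( sin φ₁ cos δ + cos φ₁ sin δ cos θ ) = arcsin(-0.121781) = -6.995°.
For the longitude increment, Δλ = atan2( sin θ sin δ cos φ₁, cos δ − sin φ₁ sin φ₂ ) = atan2(0.894712, -0.175992) = 101.128°.
λ₂ = 114.463° + 101.128° = 215.591°, normalized to (−180°, 180°] → -144.409°.
The forward bearing on arrival equals the back-azimuth from the destination plus 180°.
Back-azimuth from P₂ (-6.99°, -144.41°) to P₁ (-23.26°, 114.46°), with Δλ' = λ₁ − λ₂ = 258.87°: atan2( sin Δλ' cos φ₁ , cos φ₂ sin φ₁ − sin φ₂ cos φ₁ cos Δλ' ) = 245.35°.
Final bearing = (245.35° + 180°) mod 360° = 65.35°.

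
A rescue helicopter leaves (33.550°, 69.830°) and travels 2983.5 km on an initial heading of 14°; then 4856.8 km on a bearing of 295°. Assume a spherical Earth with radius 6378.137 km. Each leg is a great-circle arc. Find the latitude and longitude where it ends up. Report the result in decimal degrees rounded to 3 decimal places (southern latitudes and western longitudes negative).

latitude 50.425°, longitude 3.103°

Apply the spherical direct solution leg by leg, carrying full precision between legs.
Leg 1: from (33.550°, 69.830°), δ = 2983.5/6378.137 = 0.467770 rad, θ = 14° → φ = 59.083°, λ = 82.087°.
Leg 2: from (59.083°, 82.087°), δ = 4856.8/6378.137 = 0.761476 rad, θ = 295° → φ = 50.425°, λ = 3.103°.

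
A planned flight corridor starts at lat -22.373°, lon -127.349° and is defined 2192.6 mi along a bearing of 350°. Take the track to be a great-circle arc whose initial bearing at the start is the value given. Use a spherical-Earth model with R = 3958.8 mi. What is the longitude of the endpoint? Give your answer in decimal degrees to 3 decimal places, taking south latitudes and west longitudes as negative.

δ = 2192.6/3958.8 = 0.553855 rad (31.7335°).
Converting: φ₁ = -0.390483 rad, θ = 6.108652 rad.
Applying the spherical law of cosines for sides, sin φ₂ = sin φ₁ cos δ + cos φ₁ sin δ cos θ = 0.155257, so φ₂ = 8.932°.
For the longitude increment, Δλ = atan2( sin θ sin δ cos φ₁, cos δ − sin φ₁ sin φ₂ ) = atan2(-0.084459, 0.909600) = -5.305°.
λ₂ = -127.349° + -5.305° = -132.654°.

longitude -132.654°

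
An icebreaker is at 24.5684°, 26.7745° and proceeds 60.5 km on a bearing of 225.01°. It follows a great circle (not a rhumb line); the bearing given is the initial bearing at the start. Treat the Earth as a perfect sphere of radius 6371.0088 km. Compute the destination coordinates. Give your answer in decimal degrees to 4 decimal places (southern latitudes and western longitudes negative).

latitude 24.1832°, longitude 26.3527°

Angular distance δ = d/R = 60.5 / 6371.0088 = 0.009496 rad.
Converting: φ₁ = 0.428799 rad, θ = 3.927165 rad.
sin φ₂ = sin φ₁ cos δ + cos φ₁ sin δ cos θ = (0.415779)(0.999955) + (0.909466)(0.009496)(-0.706983) = 0.409655
φ₂ = asin(0.409655) = 0.422076 rad = 24.1832°.
For the longitude increment, Δλ = atan2( sin θ sin δ cos φ₁, cos δ − sin φ₁ sin φ₂ ) = atan2(-0.006108, 0.829629) = -0.4218°.
λ₂ = λ₁ + Δλ = 26.3527°.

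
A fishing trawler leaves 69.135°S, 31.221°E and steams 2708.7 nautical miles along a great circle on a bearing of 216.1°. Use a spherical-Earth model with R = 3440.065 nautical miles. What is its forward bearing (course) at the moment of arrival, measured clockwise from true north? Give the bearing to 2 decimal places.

Central angle δ = d/R = 0.787398 rad.
With φ₁ = -69.135° = -1.206633 rad and θ = 216.1° = 3.771657 rad:
Applying the spherical law of cosines for sides, sin φ₂ = sin φ₁ cos δ + cos φ₁ sin δ cos θ = -0.863311, so φ₂ = -59.690°.
Then Δλ = atan2(-0.148685, -0.101006) = -2.167514 rad, from sin θ sin δ cos φ₁ over cos δ − sin φ₁ sin φ₂.
Hence λ₂ = 31.221° + -124.189° = -92.968°.
The forward bearing on arrival equals the back-azimuth from the destination plus 180°.
Back-azimuth from P₂ (-59.69°, -92.97°) to P₁ (-69.14°, 31.22°), with Δλ' = λ₁ − λ₂ = 124.19°: atan2( sin Δλ' cos φ₁ , cos φ₂ sin φ₁ − sin φ₂ cos φ₁ cos Δλ' ) = 155.43°.
Final bearing = (155.43° + 180°) mod 360° = 335.43°.

final bearing 335.43°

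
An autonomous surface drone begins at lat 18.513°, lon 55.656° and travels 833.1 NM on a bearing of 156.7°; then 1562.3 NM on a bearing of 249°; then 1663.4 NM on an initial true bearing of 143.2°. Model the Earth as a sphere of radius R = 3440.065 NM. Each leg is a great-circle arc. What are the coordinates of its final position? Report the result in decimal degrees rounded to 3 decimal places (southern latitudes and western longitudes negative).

latitude -25.522°, longitude 54.866°

Apply the spherical direct solution leg by leg, carrying full precision between legs.
Leg 1: from (18.513°, 55.656°), δ = 833.1/3440.065 = 0.242176 rad, θ = 156.7° → φ = 5.704°, λ = 61.126°.
Leg 2: from (5.704°, 61.126°), δ = 1562.3/3440.065 = 0.454148 rad, θ = 249° → φ = -3.848°, λ = 36.891°.
Leg 3: from (-3.848°, 36.891°), δ = 1663.4/3440.065 = 0.483537 rad, θ = 143.2° → φ = -25.522°, λ = 54.866°.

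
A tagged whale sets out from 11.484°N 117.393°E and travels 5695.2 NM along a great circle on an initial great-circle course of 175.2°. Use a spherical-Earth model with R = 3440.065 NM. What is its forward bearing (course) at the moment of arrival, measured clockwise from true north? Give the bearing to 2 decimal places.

final bearing 144.68°

δ = 5695.2/3440.065 = 1.655550 rad (94.8560°).
Start latitude φ₁ = 0.200434 rad; initial bearing θ = 3.057817 rad.
Destination latitude: φ₂ = arcsin( sin φ₁ cos δ + cos φ₁ sin δ cos θ ) = arcsin(-0.989892) = -81.847°.
Δλ = atan2( sin θ sin δ cos φ₁ , cos δ − sin φ₁ sin φ₂ ) = atan2(0.081708, 0.112429) = 0.628455 rad = 36.008°.
λ₂ = λ₁ + Δλ = 153.401°.
The forward bearing on arrival equals the back-azimuth from the destination plus 180°.
Back-azimuth from P₂ (-81.85°, 153.40°) to P₁ (11.48°, 117.39°), with Δλ' = λ₁ − λ₂ = -36.01°: atan2( sin Δλ' cos φ₁ , cos φ₂ sin φ₁ − sin φ₂ cos φ₁ cos Δλ' ) = 324.68°.
Final bearing = (324.68° + 180°) mod 360° = 144.68°.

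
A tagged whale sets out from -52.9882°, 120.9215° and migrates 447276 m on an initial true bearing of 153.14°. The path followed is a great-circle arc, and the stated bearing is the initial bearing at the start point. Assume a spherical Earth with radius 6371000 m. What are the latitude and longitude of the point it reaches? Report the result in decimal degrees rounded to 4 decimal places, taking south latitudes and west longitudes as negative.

Central angle δ = d/R = 0.070205 rad.
Converting: φ₁ = -0.924819 rad, θ = 2.672797 rad.
sin φ₂ = sin φ₁ cos δ + cos φ₁ sin δ cos θ = (-0.798512)(0.997537) + (0.601979)(0.070147)(-0.892113) = -0.834216
φ₂ = asin(-0.834216) = -0.986710 rad = -56.5343°.
Δλ = atan2( sin θ sin δ cos φ₁ , cos δ − sin φ₁ sin φ₂ ) = atan2(0.019079, 0.331406) = 0.057506 rad = 3.2948°.
Hence λ₂ = 120.9215° + 3.2948° = 124.2163°.

latitude -56.5343°, longitude 124.2163°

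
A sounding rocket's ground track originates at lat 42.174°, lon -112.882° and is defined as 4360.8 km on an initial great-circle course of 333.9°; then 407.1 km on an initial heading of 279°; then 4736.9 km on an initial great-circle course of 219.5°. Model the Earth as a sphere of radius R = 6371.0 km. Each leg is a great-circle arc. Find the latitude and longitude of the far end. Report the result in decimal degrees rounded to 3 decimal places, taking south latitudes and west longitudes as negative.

Apply the spherical direct solution leg by leg, carrying full precision between legs.
Leg 1: from (42.174°, -112.882°), δ = 4360.8/6371 = 0.684477 rad, θ = 333.9° → φ = 70.212°, λ = -168.132°.
Leg 2: from (70.212°, -168.132°), δ = 407.1/6371 = 0.063899 rad, θ = 279° → φ = 70.461°, λ = -179.002°.
Leg 3: from (70.461°, -179.002°), δ = 4736.9/6371 = 0.743510 rad, θ = 219.5° → φ = 31.267°, λ = 150.753°.

latitude 31.267°, longitude 150.753°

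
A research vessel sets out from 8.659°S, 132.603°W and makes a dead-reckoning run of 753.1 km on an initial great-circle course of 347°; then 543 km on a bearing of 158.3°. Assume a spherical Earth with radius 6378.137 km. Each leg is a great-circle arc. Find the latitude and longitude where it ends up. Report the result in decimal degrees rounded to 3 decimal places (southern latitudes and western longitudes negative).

latitude -6.595°, longitude -132.309°

Apply the spherical direct solution leg by leg, carrying full precision between legs.
Leg 1: from (-8.659°, -132.603°), δ = 753.1/6378.137 = 0.118075 rad, θ = 347° → φ = -2.065°, λ = -134.122°.
Leg 2: from (-2.065°, -134.122°), δ = 543/6378.137 = 0.085135 rad, θ = 158.3° → φ = -6.595°, λ = -132.309°.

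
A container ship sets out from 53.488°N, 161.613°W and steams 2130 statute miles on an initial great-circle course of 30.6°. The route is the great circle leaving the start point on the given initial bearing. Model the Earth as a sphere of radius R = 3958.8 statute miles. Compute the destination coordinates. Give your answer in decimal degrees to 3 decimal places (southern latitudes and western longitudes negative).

Central angle δ = d/R = 0.538042 rad.
Converting: φ₁ = 0.933542 rad, θ = 0.534071 rad.
Applying the spherical law of cosines for sides, sin φ₂ = sin φ₁ cos δ + cos φ₁ sin δ cos θ = 0.952622, so φ₂ = 72.293°.
Then Δλ = atan2(0.155210, 0.093061) = 1.030685 rad, from sin θ sin δ cos φ₁ over cos δ − sin φ₁ sin φ₂.
Hence λ₂ = -161.613° + 59.054° = -102.559°.

latitude 72.293°, longitude -102.559°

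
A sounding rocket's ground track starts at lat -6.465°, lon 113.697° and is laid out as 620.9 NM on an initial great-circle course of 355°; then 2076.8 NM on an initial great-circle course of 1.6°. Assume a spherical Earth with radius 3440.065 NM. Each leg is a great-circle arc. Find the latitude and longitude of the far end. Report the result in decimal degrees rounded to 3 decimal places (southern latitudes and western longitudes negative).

Apply the spherical direct solution leg by leg, carrying full precision between legs.
Leg 1: from (-6.465°, 113.697°), δ = 620.9/3440.065 = 0.180491 rad, θ = 355° → φ = 3.837°, λ = 112.799°.
Leg 2: from (3.837°, 112.799°), δ = 2076.8/3440.065 = 0.603710 rad, θ = 1.6° → φ = 38.411°, λ = 113.958°.

latitude 38.411°, longitude 113.958°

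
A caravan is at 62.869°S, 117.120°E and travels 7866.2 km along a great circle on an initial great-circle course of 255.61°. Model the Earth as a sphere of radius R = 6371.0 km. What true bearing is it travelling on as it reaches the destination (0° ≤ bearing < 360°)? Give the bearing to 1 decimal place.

δ = 7866.2/6371 = 1.234688 rad (70.7424°).
With φ₁ = -62.869° = -1.097271 rad and θ = 255.61° = 4.461236 rad:
Applying the spherical law of cosines for sides, sin φ₂ = sin φ₁ cos δ + cos φ₁ sin δ cos θ = -0.400515, so φ₂ = -23.610°.
Δλ = atan2( sin θ sin δ cos φ₁ , cos δ − sin φ₁ sin φ₂ ) = atan2(-0.417003, -0.026630) = -1.634569 rad = -93.654°.
λ₂ = 117.120° + -93.654° = 23.466°.
The forward bearing on arrival equals the back-azimuth from the destination plus 180°.
Back-azimuth from P₂ (-23.6°, 23.5°) to P₁ (-62.9°, 117.1°), with Δλ' = λ₁ − λ₂ = 93.7°: atan2( sin Δλ' cos φ₁ , cos φ₂ sin φ₁ − sin φ₂ cos φ₁ cos Δλ' ) = 151.2°.
Final bearing = (151.2° + 180°) mod 360° = 331.2°.

final bearing 331.2°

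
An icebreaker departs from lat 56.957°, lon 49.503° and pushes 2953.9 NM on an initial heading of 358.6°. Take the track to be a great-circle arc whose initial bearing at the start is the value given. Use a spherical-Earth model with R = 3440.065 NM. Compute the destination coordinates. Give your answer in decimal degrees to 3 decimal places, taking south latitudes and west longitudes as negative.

latitude 73.819°, longitude -126.692°

δ = 2953.9/3440.065 = 0.858676 rad (49.1985°).
Converting: φ₁ = 0.994087 rad, θ = 6.258751 rad.
Applying the spherical law of cosines for sides, sin φ₂ = sin φ₁ cos δ + cos φ₁ sin δ cos θ = 0.960387, so φ₂ = 73.819°.
For the longitude increment, Δλ = atan2( sin θ sin δ cos φ₁, cos δ − sin φ₁ sin φ₂ ) = atan2(-0.010085, -0.151615) = -176.195°.
λ₂ = λ₁ + Δλ = -126.692°.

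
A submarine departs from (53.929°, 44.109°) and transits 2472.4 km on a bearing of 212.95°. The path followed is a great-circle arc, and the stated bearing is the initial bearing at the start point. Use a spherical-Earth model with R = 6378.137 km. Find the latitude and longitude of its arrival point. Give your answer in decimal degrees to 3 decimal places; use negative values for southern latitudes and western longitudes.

latitude 34.163°, longitude 29.722°

Central angle δ = d/R = 0.387637 rad.
With φ₁ = 53.929° = 0.941239 rad and θ = 212.95° = 3.716679 rad:
Applying the spherical law of cosines for sides, sin φ₂ = sin φ₁ cos δ + cos φ₁ sin δ cos θ = 0.561555, so φ₂ = 34.163°.
Then Δλ = atan2(-0.121053, 0.471907) = -0.251105 rad, from sin θ sin δ cos φ₁ over cos δ − sin φ₁ sin φ₂.
λ₂ = λ₁ + Δλ = 29.722°.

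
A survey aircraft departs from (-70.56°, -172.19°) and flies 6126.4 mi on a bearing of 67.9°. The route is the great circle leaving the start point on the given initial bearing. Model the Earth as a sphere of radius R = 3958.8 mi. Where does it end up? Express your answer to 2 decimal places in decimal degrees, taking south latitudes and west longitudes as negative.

δ = 6126.4/3958.8 = 1.547540 rad (88.6675°).
Start latitude φ₁ = -1.231504 rad; initial bearing θ = 1.185079 rad.
sin φ₂ = sin φ₁ cos δ + cos φ₁ sin δ cos θ = (-0.942991)(0.023255) + (0.332820)(0.999730)(0.376224) = 0.103252
φ₂ = asin(0.103252) = 0.103436 rad = 5.93°.
For the longitude increment, Δλ = atan2( sin θ sin δ cos φ₁, cos δ − sin φ₁ sin φ₂ ) = atan2(0.308283, 0.120620) = 68.63°.
λ₂ = λ₁ + Δλ = -103.56°.

latitude 5.93°, longitude -103.56°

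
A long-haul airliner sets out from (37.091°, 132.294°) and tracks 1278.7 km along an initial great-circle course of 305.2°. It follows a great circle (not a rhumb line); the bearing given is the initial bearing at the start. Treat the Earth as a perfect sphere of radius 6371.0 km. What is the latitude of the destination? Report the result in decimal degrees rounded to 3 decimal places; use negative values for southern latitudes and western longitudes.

latitude 43.051°

Central angle δ = d/R = 0.200706 rad.
With φ₁ = 37.091° = 0.647360 rad and θ = 305.2° = 5.326745 rad:
Applying the spherical law of cosines for sides, sin φ₂ = sin φ₁ cos δ + cos φ₁ sin δ cos θ = 0.682644, so φ₂ = 43.051°.
Then Δλ = atan2(-0.129948, 0.568235) = -0.224820 rad, from sin θ sin δ cos φ₁ over cos δ − sin φ₁ sin φ₂.
λ₂ = 132.294° + -12.881° = 119.413°.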